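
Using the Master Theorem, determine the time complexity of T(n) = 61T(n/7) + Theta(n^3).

Master Theorem for T(n) = 61T(n/7) + O(n^3):

a = 61, b = 7, c = 3
log_b(a) = log_7(61) = 2.1126

Case 3: c = 3 > log_7(61) = 2.1126
T(n) = O(n^3) = O(n^3)

For T(n) = 61T(n/7) + O(n^3): log_7(61) = 2.1126. This is Case 3 of the Master Theorem (c > log_b(a), work dominated by root), giving O(n^3).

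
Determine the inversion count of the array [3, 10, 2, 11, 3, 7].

Finding inversions in [3, 10, 2, 11, 3, 7]:

(0, 2): arr[0]=3 > arr[2]=2
(1, 2): arr[1]=10 > arr[2]=2
(1, 4): arr[1]=10 > arr[4]=3
(1, 5): arr[1]=10 > arr[5]=7
(3, 4): arr[3]=11 > arr[4]=3
(3, 5): arr[3]=11 > arr[5]=7

Total inversions: 6

The array has 6 inversion(s): (0,2), (1,2), (1,4), (1,5), (3,4), (3,5). Each pair (i,j) satisfies i < j and arr[i] > arr[j].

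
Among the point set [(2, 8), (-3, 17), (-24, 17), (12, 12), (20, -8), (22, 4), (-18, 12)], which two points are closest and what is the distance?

Computing all pairwise distances among 7 points:

d((2, 8), (-3, 17)) = 10.2956
d((2, 8), (-24, 17)) = 27.5136
d((2, 8), (12, 12)) = 10.7703
d((2, 8), (20, -8)) = 24.0832
d((2, 8), (22, 4)) = 20.3961
d((2, 8), (-18, 12)) = 20.3961
d((-3, 17), (-24, 17)) = 21.0
d((-3, 17), (12, 12)) = 15.8114
d((-3, 17), (20, -8)) = 33.9706
d((-3, 17), (22, 4)) = 28.178
d((-3, 17), (-18, 12)) = 15.8114
d((-24, 17), (12, 12)) = 36.3456
d((-24, 17), (20, -8)) = 50.6063
d((-24, 17), (22, 4)) = 47.8017
d((-24, 17), (-18, 12)) = 7.8102 <-- minimum
d((12, 12), (20, -8)) = 21.5407
d((12, 12), (22, 4)) = 12.8062
d((12, 12), (-18, 12)) = 30.0
d((20, -8), (22, 4)) = 12.1655
d((20, -8), (-18, 12)) = 42.9418
d((22, 4), (-18, 12)) = 40.7922

Closest pair: (-24, 17) and (-18, 12) with distance 7.8102

The closest pair is (-24, 17) and (-18, 12) with Euclidean distance 7.8102. For 7 points, brute-force pairwise comparison is shown above. For large n, the divide-and-conquer algorithm (sort by x, recurse on halves, check the dividing strip) achieves O(n log n).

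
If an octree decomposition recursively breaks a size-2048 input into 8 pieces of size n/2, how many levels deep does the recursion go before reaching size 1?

For divide and conquer with division factor 2:

Problem sizes at each level:
Level 0: 2048
Level 1: 1024
Level 2: 512
Level 3: 256
Level 4: 128
Level 5: 64
Level 6: 32
Level 7: 16
Level 8: 8
Level 9: 4
Level 10: 2
Level 11: 1

The root is level 0 and the size-1 base case is level 11 (the tree spans levels 0 through 11, i.e. 12 levels counting the root), so the depth is the number of divisions: log_2(2048) = 11

The recursion tree depth is log_2(2048) = 11. At each level, the problem size is divided by 2, so it takes 11 divisions to reduce to a base case of size 1. The algorithm makes 8 recursive calls at each level.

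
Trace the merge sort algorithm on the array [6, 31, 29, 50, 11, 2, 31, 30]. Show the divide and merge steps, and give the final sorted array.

Merge sort trace:

Split: [6, 31, 29, 50, 11, 2, 31, 30] -> [6, 31, 29, 50] and [11, 2, 31, 30]
  Split: [6, 31, 29, 50] -> [6, 31] and [29, 50]
    Split: [6, 31] -> [6] and [31]
    Merge: [6] + [31] -> [6, 31]
    Split: [29, 50] -> [29] and [50]
    Merge: [29] + [50] -> [29, 50]
  Merge: [6, 31] + [29, 50] -> [6, 29, 31, 50]
  Split: [11, 2, 31, 30] -> [11, 2] and [31, 30]
    Split: [11, 2] -> [11] and [2]
    Merge: [11] + [2] -> [2, 11]
    Split: [31, 30] -> [31] and [30]
    Merge: [31] + [30] -> [30, 31]
  Merge: [2, 11] + [30, 31] -> [2, 11, 30, 31]
Merge: [6, 29, 31, 50] + [2, 11, 30, 31] -> [2, 6, 11, 29, 30, 31, 31, 50]

Final sorted array: [2, 6, 11, 29, 30, 31, 31, 50]

The merge sort proceeds by recursively splitting the array and merging sorted halves.
After all merges, the sorted array is [2, 6, 11, 29, 30, 31, 31, 50].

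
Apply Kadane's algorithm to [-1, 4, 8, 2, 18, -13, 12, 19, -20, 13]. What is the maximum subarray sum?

Using Kadane's algorithm on [-1, 4, 8, 2, 18, -13, 12, 19, -20, 13]:

Scanning through the array:
Position 1 (value 4): max_ending_here = 4, max_so_far = 4
Position 2 (value 8): max_ending_here = 12, max_so_far = 12
Position 3 (value 2): max_ending_here = 14, max_so_far = 14
Position 4 (value 18): max_ending_here = 32, max_so_far = 32
Position 5 (value -13): max_ending_here = 19, max_so_far = 32
Position 6 (value 12): max_ending_here = 31, max_so_far = 32
Position 7 (value 19): max_ending_here = 50, max_so_far = 50
Position 8 (value -20): max_ending_here = 30, max_so_far = 50
Position 9 (value 13): max_ending_here = 43, max_so_far = 50

Maximum subarray: [4, 8, 2, 18, -13, 12, 19]
Maximum sum: 50

The maximum subarray is [4, 8, 2, 18, -13, 12, 19] with sum 50. This subarray runs from index 1 to index 7.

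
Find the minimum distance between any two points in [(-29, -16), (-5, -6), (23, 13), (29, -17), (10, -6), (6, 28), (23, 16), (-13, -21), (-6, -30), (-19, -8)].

Computing all pairwise distances among 10 points:

d((-29, -16), (-5, -6)) = 26.0
d((-29, -16), (23, 13)) = 59.5399
d((-29, -16), (29, -17)) = 58.0086
d((-29, -16), (10, -6)) = 40.2616
d((-29, -16), (6, 28)) = 56.2228
d((-29, -16), (23, 16)) = 61.0574
d((-29, -16), (-13, -21)) = 16.7631
d((-29, -16), (-6, -30)) = 26.9258
d((-29, -16), (-19, -8)) = 12.8062
d((-5, -6), (23, 13)) = 33.8378
d((-5, -6), (29, -17)) = 35.7351
d((-5, -6), (10, -6)) = 15.0
d((-5, -6), (6, 28)) = 35.7351
d((-5, -6), (23, 16)) = 35.609
d((-5, -6), (-13, -21)) = 17.0
d((-5, -6), (-6, -30)) = 24.0208
d((-5, -6), (-19, -8)) = 14.1421
d((23, 13), (29, -17)) = 30.5941
d((23, 13), (10, -6)) = 23.0217
d((23, 13), (6, 28)) = 22.6716
d((23, 13), (23, 16)) = 3.0 <-- minimum
d((23, 13), (-13, -21)) = 49.5177
d((23, 13), (-6, -30)) = 51.8652
d((23, 13), (-19, -8)) = 46.9574
d((29, -17), (10, -6)) = 21.9545
d((29, -17), (6, 28)) = 50.5371
d((29, -17), (23, 16)) = 33.541
d((29, -17), (-13, -21)) = 42.19
d((29, -17), (-6, -30)) = 37.3363
d((29, -17), (-19, -8)) = 48.8365
d((10, -6), (6, 28)) = 34.2345
d((10, -6), (23, 16)) = 25.5539
d((10, -6), (-13, -21)) = 27.4591
d((10, -6), (-6, -30)) = 28.8444
d((10, -6), (-19, -8)) = 29.0689
d((6, 28), (23, 16)) = 20.8087
d((6, 28), (-13, -21)) = 52.5547
d((6, 28), (-6, -30)) = 59.2284
d((6, 28), (-19, -8)) = 43.8292
d((23, 16), (-13, -21)) = 51.6236
d((23, 16), (-6, -30)) = 54.3783
d((23, 16), (-19, -8)) = 48.3735
d((-13, -21), (-6, -30)) = 11.4018
d((-13, -21), (-19, -8)) = 14.3178
d((-6, -30), (-19, -8)) = 25.5539

Closest pair: (23, 13) and (23, 16) with distance 3.0

The closest pair is (23, 13) and (23, 16) with Euclidean distance 3.0. For 10 points, brute-force pairwise comparison is shown above. For large n, the divide-and-conquer algorithm (sort by x, recurse on halves, check the dividing strip) achieves O(n log n).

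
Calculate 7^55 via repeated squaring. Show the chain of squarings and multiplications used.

Computing 7^55 by squaring (build up from 7^1; each line after the first costs one multiplication):

7^1 = 7
7^2 = (7^1)^2 = 7^2 = 49
7^3 = 7 * 7^2 = 7 * 49 = 343
7^6 = (7^3)^2 = 343^2 = 117649
7^12 = (7^6)^2 = 117649^2 = 13841287201
7^13 = 7 * 7^12 = 7 * 13841287201 = 96889010407
7^26 = (7^13)^2 = 96889010407^2 = 9387480337647754305649
7^27 = 7 * 7^26 = 7 * 9387480337647754305649 = 65712362363534280139543
7^54 = (7^27)^2 = 65712362363534280139543^2 = 4318114567396436564035293097707728087552248849
7^55 = 7 * 7^54 = 7 * 4318114567396436564035293097707728087552248849 = 30226801971775055948247051683954096612865741943

Result: 30226801971775055948247051683954096612865741943
Multiplications needed: 9 (9 lines after 7^1)

7^55 = 30226801971775055948247051683954096612865741943. Using exponentiation by squaring, this requires 9 multiplications. The key idea: if the exponent is even, square the half-power; if odd, multiply by the base once.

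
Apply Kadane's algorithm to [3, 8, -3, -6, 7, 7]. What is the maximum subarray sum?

Using Kadane's algorithm on [3, 8, -3, -6, 7, 7]:

Scanning through the array:
Position 1 (value 8): max_ending_here = 11, max_so_far = 11
Position 2 (value -3): max_ending_here = 8, max_so_far = 11
Position 3 (value -6): max_ending_here = 2, max_so_far = 11
Position 4 (value 7): max_ending_here = 9, max_so_far = 11
Position 5 (value 7): max_ending_here = 16, max_so_far = 16

Maximum subarray: [3, 8, -3, -6, 7, 7]
Maximum sum: 16

The maximum subarray is [3, 8, -3, -6, 7, 7] with sum 16. This subarray runs from index 0 to index 5.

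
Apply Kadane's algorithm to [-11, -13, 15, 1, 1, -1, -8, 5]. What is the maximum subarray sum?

Using Kadane's algorithm on [-11, -13, 15, 1, 1, -1, -8, 5]:

Scanning through the array:
Position 1 (value -13): max_ending_here = -13, max_so_far = -11
Position 2 (value 15): max_ending_here = 15, max_so_far = 15
Position 3 (value 1): max_ending_here = 16, max_so_far = 16
Position 4 (value 1): max_ending_here = 17, max_so_far = 17
Position 5 (value -1): max_ending_here = 16, max_so_far = 17
Position 6 (value -8): max_ending_here = 8, max_so_far = 17
Position 7 (value 5): max_ending_here = 13, max_so_far = 17

Maximum subarray: [15, 1, 1]
Maximum sum: 17

The maximum subarray is [15, 1, 1] with sum 17. This subarray runs from index 2 to index 4.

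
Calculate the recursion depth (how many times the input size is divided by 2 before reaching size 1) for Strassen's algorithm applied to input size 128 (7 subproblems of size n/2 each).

For divide and conquer with division factor 2:

Problem sizes at each level:
Level 0: 128
Level 1: 64
Level 2: 32
Level 3: 16
Level 4: 8
Level 5: 4
Level 6: 2
Level 7: 1

The root is level 0 and the size-1 base case is level 7 (the tree spans levels 0 through 7, i.e. 8 levels counting the root), so the depth is the number of divisions: log_2(128) = 7

The recursion tree depth is log_2(128) = 7. At each level, the problem size is divided by 2, so it takes 7 divisions to reduce to a base case of size 1. The algorithm makes 7 recursive calls at each level.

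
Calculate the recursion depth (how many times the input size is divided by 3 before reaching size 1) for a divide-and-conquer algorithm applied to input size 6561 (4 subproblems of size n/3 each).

For divide and conquer with division factor 3:

Problem sizes at each level:
Level 0: 6561
Level 1: 2187
Level 2: 729
Level 3: 243
Level 4: 81
Level 5: 27
Level 6: 9
Level 7: 3
Level 8: 1

The root is level 0 and the size-1 base case is level 8 (the tree spans levels 0 through 8, i.e. 9 levels counting the root), so the depth is the number of divisions: log_3(6561) = 8

The recursion tree depth is log_3(6561) = 8. At each level, the problem size is divided by 3, so it takes 8 divisions to reduce to a base case of size 1. The algorithm makes 4 recursive calls at each level.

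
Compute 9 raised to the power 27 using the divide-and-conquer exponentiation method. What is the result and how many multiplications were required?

Computing 9^27 by squaring (build up from 9^1; each line after the first costs one multiplication):

9^1 = 9
9^2 = (9^1)^2 = 9^2 = 81
9^3 = 9 * 9^2 = 9 * 81 = 729
9^6 = (9^3)^2 = 729^2 = 531441
9^12 = (9^6)^2 = 531441^2 = 282429536481
9^13 = 9 * 9^12 = 9 * 282429536481 = 2541865828329
9^26 = (9^13)^2 = 2541865828329^2 = 6461081889226673298932241
9^27 = 9 * 9^26 = 9 * 6461081889226673298932241 = 58149737003040059690390169

Result: 58149737003040059690390169
Multiplications needed: 7 (7 lines after 9^1)

9^27 = 58149737003040059690390169. Using exponentiation by squaring, this requires 7 multiplications. The key idea: if the exponent is even, square the half-power; if odd, multiply by the base once.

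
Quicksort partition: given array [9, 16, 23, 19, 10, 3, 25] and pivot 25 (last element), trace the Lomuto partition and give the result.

Lomuto partition with pivot = 25:

Initial array: [9, 16, 23, 19, 10, 3, 25]

arr[0]=9 <= 25: swap with position 0, array becomes [9, 16, 23, 19, 10, 3, 25]
arr[1]=16 <= 25: swap with position 1, array becomes [9, 16, 23, 19, 10, 3, 25]
arr[2]=23 <= 25: swap with position 2, array becomes [9, 16, 23, 19, 10, 3, 25]
arr[3]=19 <= 25: swap with position 3, array becomes [9, 16, 23, 19, 10, 3, 25]
arr[4]=10 <= 25: swap with position 4, array becomes [9, 16, 23, 19, 10, 3, 25]
arr[5]=3 <= 25: swap with position 5, array becomes [9, 16, 23, 19, 10, 3, 25]

Place pivot at position 6: [9, 16, 23, 19, 10, 3, 25]
Pivot position: 6

After partitioning with pivot 25, the array becomes [9, 16, 23, 19, 10, 3, 25]. The pivot is placed at index 6. All elements to the left of the pivot are <= 25, and all elements to the right are > 25.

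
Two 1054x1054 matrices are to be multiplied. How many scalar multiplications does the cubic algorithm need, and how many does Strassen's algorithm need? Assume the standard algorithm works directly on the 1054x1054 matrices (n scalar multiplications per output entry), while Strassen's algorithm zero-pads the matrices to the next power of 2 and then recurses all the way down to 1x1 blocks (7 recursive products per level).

Matrix multiplication for 1054x1054 matrices:

Strassen's algorithm requires power-of-2 dimensions. Pad 1054x1054 to 2048x2048 (next power of 2).

Standard algorithm: 1054^3 = 1170905464 multiplications
Strassen's algorithm: 7^(log2(2048)) = 7^11 = 1977326743 multiplications
Difference: 1170905464 - 1977326743 = -806421279 (Strassen uses MORE here due to padding overhead — for small or just-over-power-of-2 n, padding can outweigh the per-level savings)

Standard: 1170905464 multiplications (1054^3). Strassen: 1977326743 multiplications (7^11, after padding to 2048x2048). Strassen reduces 8 recursive multiplications to 7 at each level.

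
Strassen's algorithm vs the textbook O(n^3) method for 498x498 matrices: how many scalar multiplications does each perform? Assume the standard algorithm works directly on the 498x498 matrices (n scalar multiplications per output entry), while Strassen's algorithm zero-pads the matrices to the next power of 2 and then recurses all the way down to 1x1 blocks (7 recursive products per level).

Matrix multiplication for 498x498 matrices:

Strassen's algorithm requires power-of-2 dimensions. Pad 498x498 to 512x512 (next power of 2).

Standard algorithm: 498^3 = 123505992 multiplications
Strassen's algorithm: 7^(log2(512)) = 7^9 = 40353607 multiplications
Savings: 123505992 - 40353607 = 83152385 multiplications

Standard: 123505992 multiplications (498^3). Strassen: 40353607 multiplications (7^9, after padding to 512x512). Strassen reduces 8 recursive multiplications to 7 at each level.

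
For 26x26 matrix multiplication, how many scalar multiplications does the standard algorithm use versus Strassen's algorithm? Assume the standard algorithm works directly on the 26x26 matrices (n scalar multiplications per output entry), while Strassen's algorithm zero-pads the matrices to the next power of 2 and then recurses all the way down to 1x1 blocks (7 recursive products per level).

Matrix multiplication for 26x26 matrices:

Strassen's algorithm requires power-of-2 dimensions. Pad 26x26 to 32x32 (next power of 2).

Standard algorithm: 26^3 = 17576 multiplications
Strassen's algorithm: 7^(log2(32)) = 7^5 = 16807 multiplications
Savings: 17576 - 16807 = 769 multiplications

Standard: 17576 multiplications (26^3). Strassen: 16807 multiplications (7^5, after padding to 32x32). Strassen reduces 8 recursive multiplications to 7 at each level.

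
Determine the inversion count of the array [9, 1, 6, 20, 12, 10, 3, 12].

Finding inversions in [9, 1, 6, 20, 12, 10, 3, 12]:

(0, 1): arr[0]=9 > arr[1]=1
(0, 2): arr[0]=9 > arr[2]=6
(0, 6): arr[0]=9 > arr[6]=3
(2, 6): arr[2]=6 > arr[6]=3
(3, 4): arr[3]=20 > arr[4]=12
(3, 5): arr[3]=20 > arr[5]=10
(3, 6): arr[3]=20 > arr[6]=3
(3, 7): arr[3]=20 > arr[7]=12
(4, 5): arr[4]=12 > arr[5]=10
(4, 6): arr[4]=12 > arr[6]=3
(5, 6): arr[5]=10 > arr[6]=3

Total inversions: 11

The array has 11 inversion(s): (0,1), (0,2), (0,6), (2,6), (3,4), (3,5), (3,6), (3,7), (4,5), (4,6), (5,6). Each pair (i,j) satisfies i < j and arr[i] > arr[j].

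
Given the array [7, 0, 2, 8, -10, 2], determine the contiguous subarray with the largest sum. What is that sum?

Using Kadane's algorithm on [7, 0, 2, 8, -10, 2]:

Scanning through the array:
Position 1 (value 0): max_ending_here = 7, max_so_far = 7
Position 2 (value 2): max_ending_here = 9, max_so_far = 9
Position 3 (value 8): max_ending_here = 17, max_so_far = 17
Position 4 (value -10): max_ending_here = 7, max_so_far = 17
Position 5 (value 2): max_ending_here = 9, max_so_far = 17

Maximum subarray: [7, 0, 2, 8]
Maximum sum: 17

The maximum subarray is [7, 0, 2, 8] with sum 17. This subarray runs from index 0 to index 3.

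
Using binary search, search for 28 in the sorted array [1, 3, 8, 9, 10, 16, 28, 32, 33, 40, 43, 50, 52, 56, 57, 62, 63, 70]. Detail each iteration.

Binary search for 28 in [1, 3, 8, 9, 10, 16, 28, 32, 33, 40, 43, 50, 52, 56, 57, 62, 63, 70]:

lo=0, hi=17, mid=8, arr[mid]=33 -> 33 > 28, search left half
lo=0, hi=7, mid=3, arr[mid]=9 -> 9 < 28, search right half
lo=4, hi=7, mid=5, arr[mid]=16 -> 16 < 28, search right half
lo=6, hi=7, mid=6, arr[mid]=28 -> Found target at index 6!

Binary search finds 28 at index 6 after 4 comparisons. The search repeatedly halves the search space by comparing with the middle element.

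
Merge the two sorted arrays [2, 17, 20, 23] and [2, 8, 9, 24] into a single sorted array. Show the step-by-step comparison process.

Merging process:

Compare 2 vs 2: take 2 from left. Merged: [2]
Compare 17 vs 2: take 2 from right. Merged: [2, 2]
Compare 17 vs 8: take 8 from right. Merged: [2, 2, 8]
Compare 17 vs 9: take 9 from right. Merged: [2, 2, 8, 9]
Compare 17 vs 24: take 17 from left. Merged: [2, 2, 8, 9, 17]
Compare 20 vs 24: take 20 from left. Merged: [2, 2, 8, 9, 17, 20]
Compare 23 vs 24: take 23 from left. Merged: [2, 2, 8, 9, 17, 20, 23]
Append remaining from right: [24]. Merged: [2, 2, 8, 9, 17, 20, 23, 24]

Final merged array: [2, 2, 8, 9, 17, 20, 23, 24]
Total comparisons: 7

The merged array is [2, 2, 8, 9, 17, 20, 23, 24], requiring 7 comparisons. The merge step runs in O(n) time where n is the total number of elements.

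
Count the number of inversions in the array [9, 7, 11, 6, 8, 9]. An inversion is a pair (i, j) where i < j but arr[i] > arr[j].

Finding inversions in [9, 7, 11, 6, 8, 9]:

(0, 1): arr[0]=9 > arr[1]=7
(0, 3): arr[0]=9 > arr[3]=6
(0, 4): arr[0]=9 > arr[4]=8
(1, 3): arr[1]=7 > arr[3]=6
(2, 3): arr[2]=11 > arr[3]=6
(2, 4): arr[2]=11 > arr[4]=8
(2, 5): arr[2]=11 > arr[5]=9

Total inversions: 7

The array has 7 inversion(s): (0,1), (0,3), (0,4), (1,3), (2,3), (2,4), (2,5). Each pair (i,j) satisfies i < j and arr[i] > arr[j].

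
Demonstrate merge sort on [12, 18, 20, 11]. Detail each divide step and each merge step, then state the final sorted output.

Merge sort trace:

Split: [12, 18, 20, 11] -> [12, 18] and [20, 11]
  Split: [12, 18] -> [12] and [18]
  Merge: [12] + [18] -> [12, 18]
  Split: [20, 11] -> [20] and [11]
  Merge: [20] + [11] -> [11, 20]
Merge: [12, 18] + [11, 20] -> [11, 12, 18, 20]

Final sorted array: [11, 12, 18, 20]

The merge sort proceeds by recursively splitting the array and merging sorted halves.
After all merges, the sorted array is [11, 12, 18, 20].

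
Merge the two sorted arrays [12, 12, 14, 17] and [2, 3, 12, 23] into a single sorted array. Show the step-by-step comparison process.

Merging process:

Compare 12 vs 2: take 2 from right. Merged: [2]
Compare 12 vs 3: take 3 from right. Merged: [2, 3]
Compare 12 vs 12: take 12 from left. Merged: [2, 3, 12]
Compare 12 vs 12: take 12 from left. Merged: [2, 3, 12, 12]
Compare 14 vs 12: take 12 from right. Merged: [2, 3, 12, 12, 12]
Compare 14 vs 23: take 14 from left. Merged: [2, 3, 12, 12, 12, 14]
Compare 17 vs 23: take 17 from left. Merged: [2, 3, 12, 12, 12, 14, 17]
Append remaining from right: [23]. Merged: [2, 3, 12, 12, 12, 14, 17, 23]

Final merged array: [2, 3, 12, 12, 12, 14, 17, 23]
Total comparisons: 7

The merged array is [2, 3, 12, 12, 12, 14, 17, 23], requiring 7 comparisons. The merge step runs in O(n) time where n is the total number of elements.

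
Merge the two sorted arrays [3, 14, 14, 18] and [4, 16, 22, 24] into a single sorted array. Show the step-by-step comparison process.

Merging process:

Compare 3 vs 4: take 3 from left. Merged: [3]
Compare 14 vs 4: take 4 from right. Merged: [3, 4]
Compare 14 vs 16: take 14 from left. Merged: [3, 4, 14]
Compare 14 vs 16: take 14 from left. Merged: [3, 4, 14, 14]
Compare 18 vs 16: take 16 from right. Merged: [3, 4, 14, 14, 16]
Compare 18 vs 22: take 18 from left. Merged: [3, 4, 14, 14, 16, 18]
Append remaining from right: [22, 24]. Merged: [3, 4, 14, 14, 16, 18, 22, 24]

Final merged array: [3, 4, 14, 14, 16, 18, 22, 24]
Total comparisons: 6

The merged array is [3, 4, 14, 14, 16, 18, 22, 24], requiring 6 comparisons. The merge step runs in O(n) time where n is the total number of elements.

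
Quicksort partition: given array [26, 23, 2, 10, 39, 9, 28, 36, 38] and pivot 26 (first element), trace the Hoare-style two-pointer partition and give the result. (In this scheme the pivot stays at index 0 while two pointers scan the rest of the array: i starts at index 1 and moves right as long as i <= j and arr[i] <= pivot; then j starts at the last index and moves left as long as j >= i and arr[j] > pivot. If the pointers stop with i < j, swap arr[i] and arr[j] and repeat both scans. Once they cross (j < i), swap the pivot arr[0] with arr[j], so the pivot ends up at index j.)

Hoare-style two-pointer partition with pivot = 26:

Initial array: [26, 23, 2, 10, 39, 9, 28, 36, 38]

Pointers start at i = 1, j = 8.
i stops at index 4 (arr[4]=39 > 26), j stops at index 5 (arr[5]=9 <= 26): swap arr[4] and arr[5], array becomes [26, 23, 2, 10, 9, 39, 28, 36, 38]
i ends at 5, j ends at 4: the pointers have crossed (j < i), so scanning stops.

Swap pivot arr[0] with arr[4] to place pivot at position 4: [9, 23, 2, 10, 26, 39, 28, 36, 38]
Pivot position: 4

After partitioning with pivot 26, the array becomes [9, 23, 2, 10, 26, 39, 28, 36, 38]. The pivot is placed at index 4. All elements to the left of the pivot are <= 26, and all elements to the right are > 26.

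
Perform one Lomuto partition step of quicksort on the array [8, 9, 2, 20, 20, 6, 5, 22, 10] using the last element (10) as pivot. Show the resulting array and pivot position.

Lomuto partition with pivot = 10:

Initial array: [8, 9, 2, 20, 20, 6, 5, 22, 10]

arr[0]=8 <= 10: swap with position 0, array becomes [8, 9, 2, 20, 20, 6, 5, 22, 10]
arr[1]=9 <= 10: swap with position 1, array becomes [8, 9, 2, 20, 20, 6, 5, 22, 10]
arr[2]=2 <= 10: swap with position 2, array becomes [8, 9, 2, 20, 20, 6, 5, 22, 10]
arr[3]=20 > 10: no swap
arr[4]=20 > 10: no swap
arr[5]=6 <= 10: swap with position 3, array becomes [8, 9, 2, 6, 20, 20, 5, 22, 10]
arr[6]=5 <= 10: swap with position 4, array becomes [8, 9, 2, 6, 5, 20, 20, 22, 10]
arr[7]=22 > 10: no swap

Place pivot at position 5: [8, 9, 2, 6, 5, 10, 20, 22, 20]
Pivot position: 5

After partitioning with pivot 10, the array becomes [8, 9, 2, 6, 5, 10, 20, 22, 20]. The pivot is placed at index 5. All elements to the left of the pivot are <= 10, and all elements to the right are > 10.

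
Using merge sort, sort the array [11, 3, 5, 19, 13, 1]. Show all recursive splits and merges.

Merge sort trace:

Split: [11, 3, 5, 19, 13, 1] -> [11, 3, 5] and [19, 13, 1]
  Split: [11, 3, 5] -> [11] and [3, 5]
    Split: [3, 5] -> [3] and [5]
    Merge: [3] + [5] -> [3, 5]
  Merge: [11] + [3, 5] -> [3, 5, 11]
  Split: [19, 13, 1] -> [19] and [13, 1]
    Split: [13, 1] -> [13] and [1]
    Merge: [13] + [1] -> [1, 13]
  Merge: [19] + [1, 13] -> [1, 13, 19]
Merge: [3, 5, 11] + [1, 13, 19] -> [1, 3, 5, 11, 13, 19]

Final sorted array: [1, 3, 5, 11, 13, 19]

The merge sort proceeds by recursively splitting the array and merging sorted halves.
After all merges, the sorted array is [1, 3, 5, 11, 13, 19].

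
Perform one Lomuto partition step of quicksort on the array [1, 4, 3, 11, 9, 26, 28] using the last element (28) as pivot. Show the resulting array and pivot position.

Lomuto partition with pivot = 28:

Initial array: [1, 4, 3, 11, 9, 26, 28]

arr[0]=1 <= 28: swap with position 0, array becomes [1, 4, 3, 11, 9, 26, 28]
arr[1]=4 <= 28: swap with position 1, array becomes [1, 4, 3, 11, 9, 26, 28]
arr[2]=3 <= 28: swap with position 2, array becomes [1, 4, 3, 11, 9, 26, 28]
arr[3]=11 <= 28: swap with position 3, array becomes [1, 4, 3, 11, 9, 26, 28]
arr[4]=9 <= 28: swap with position 4, array becomes [1, 4, 3, 11, 9, 26, 28]
arr[5]=26 <= 28: swap with position 5, array becomes [1, 4, 3, 11, 9, 26, 28]

Place pivot at position 6: [1, 4, 3, 11, 9, 26, 28]
Pivot position: 6

After partitioning with pivot 28, the array becomes [1, 4, 3, 11, 9, 26, 28]. The pivot is placed at index 6. All elements to the left of the pivot are <= 28, and all elements to the right are > 28.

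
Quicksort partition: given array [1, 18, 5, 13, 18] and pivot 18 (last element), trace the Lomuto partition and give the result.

Lomuto partition with pivot = 18:

Initial array: [1, 18, 5, 13, 18]

arr[0]=1 <= 18: swap with position 0, array becomes [1, 18, 5, 13, 18]
arr[1]=18 <= 18: swap with position 1, array becomes [1, 18, 5, 13, 18]
arr[2]=5 <= 18: swap with position 2, array becomes [1, 18, 5, 13, 18]
arr[3]=13 <= 18: swap with position 3, array becomes [1, 18, 5, 13, 18]

Place pivot at position 4: [1, 18, 5, 13, 18]
Pivot position: 4

After partitioning with pivot 18, the array becomes [1, 18, 5, 13, 18]. The pivot is placed at index 4. All elements to the left of the pivot are <= 18, and all elements to the right are > 18.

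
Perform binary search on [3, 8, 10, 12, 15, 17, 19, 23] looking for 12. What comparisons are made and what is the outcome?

Binary search for 12 in [3, 8, 10, 12, 15, 17, 19, 23]:

lo=0, hi=7, mid=3, arr[mid]=12 -> Found target at index 3!

Binary search finds 12 at index 3 after 1 comparisons. The search repeatedly halves the search space by comparing with the middle element.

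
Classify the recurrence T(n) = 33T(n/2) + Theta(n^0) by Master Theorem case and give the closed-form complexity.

Master Theorem for T(n) = 33T(n/2) + O(n^0):

a = 33, b = 2, c = 0
log_b(a) = log_2(33) = 5.0444

Case 1: c = 0 < log_2(33) = 5.0444
T(n) = O(n^(log_2 33))

For T(n) = 33T(n/2) + O(n^0): log_2(33) = 5.0444. This is Case 1 of the Master Theorem (c < log_b(a), work dominated by leaves), giving O(n^(log_2 33)).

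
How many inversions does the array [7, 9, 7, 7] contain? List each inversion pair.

Finding inversions in [7, 9, 7, 7]:

(1, 2): arr[1]=9 > arr[2]=7
(1, 3): arr[1]=9 > arr[3]=7

Total inversions: 2

The array has 2 inversion(s): (1,2), (1,3). Each pair (i,j) satisfies i < j and arr[i] > arr[j].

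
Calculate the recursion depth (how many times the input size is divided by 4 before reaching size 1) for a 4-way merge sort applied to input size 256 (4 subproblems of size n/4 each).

For divide and conquer with division factor 4:

Problem sizes at each level:
Level 0: 256
Level 1: 64
Level 2: 16
Level 3: 4
Level 4: 1

The root is level 0 and the size-1 base case is level 4 (the tree spans levels 0 through 4, i.e. 5 levels counting the root), so the depth is the number of divisions: log_4(256) = 4

The recursion tree depth is log_4(256) = 4. At each level, the problem size is divided by 4, so it takes 4 divisions to reduce to a base case of size 1. The algorithm makes 4 recursive calls at each level.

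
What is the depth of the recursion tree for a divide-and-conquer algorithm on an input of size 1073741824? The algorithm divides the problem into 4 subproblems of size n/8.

For divide and conquer with division factor 8:

Problem sizes at each level:
Level 0: 1073741824
Level 1: 134217728
Level 2: 16777216
Level 3: 2097152
Level 4: 262144
Level 5: 32768
Level 6: 4096
Level 7: 512
Level 8: 64
Level 9: 8
Level 10: 1

The root is level 0 and the size-1 base case is level 10 (the tree spans levels 0 through 10, i.e. 11 levels counting the root), so the depth is the number of divisions: log_8(1073741824) = 10

The recursion tree depth is log_8(1073741824) = 10. At each level, the problem size is divided by 8, so it takes 10 divisions to reduce to a base case of size 1. The algorithm makes 4 recursive calls at each level.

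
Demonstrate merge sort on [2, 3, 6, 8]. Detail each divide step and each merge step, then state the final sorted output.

Merge sort trace:

Split: [2, 3, 6, 8] -> [2, 3] and [6, 8]
  Split: [2, 3] -> [2] and [3]
  Merge: [2] + [3] -> [2, 3]
  Split: [6, 8] -> [6] and [8]
  Merge: [6] + [8] -> [6, 8]
Merge: [2, 3] + [6, 8] -> [2, 3, 6, 8]

Final sorted array: [2, 3, 6, 8]

The merge sort proceeds by recursively splitting the array and merging sorted halves.
After all merges, the sorted array is [2, 3, 6, 8].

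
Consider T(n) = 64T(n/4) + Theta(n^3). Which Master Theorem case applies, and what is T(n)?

Master Theorem for T(n) = 64T(n/4) + O(n^3):

a = 64, b = 4, c = 3
log_b(a) = log_4(64) = 3.0000

Case 2: c = 3 = log_4(64) = 3.0000
T(n) = O(n^3 log n) = O(n^3 log n)

For T(n) = 64T(n/4) + O(n^3): log_4(64) = 3.0000. This is Case 2 of the Master Theorem (c = log_b(a), equal work at all levels), giving O(n^3 log n).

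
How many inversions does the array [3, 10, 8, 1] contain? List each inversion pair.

Finding inversions in [3, 10, 8, 1]:

(0, 3): arr[0]=3 > arr[3]=1
(1, 2): arr[1]=10 > arr[2]=8
(1, 3): arr[1]=10 > arr[3]=1
(2, 3): arr[2]=8 > arr[3]=1

Total inversions: 4

The array has 4 inversion(s): (0,3), (1,2), (1,3), (2,3). Each pair (i,j) satisfies i < j and arr[i] > arr[j].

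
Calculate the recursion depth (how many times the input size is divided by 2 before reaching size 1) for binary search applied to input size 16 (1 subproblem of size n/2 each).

For divide and conquer with division factor 2:

Problem sizes at each level:
Level 0: 16
Level 1: 8
Level 2: 4
Level 3: 2
Level 4: 1

The root is level 0 and the size-1 base case is level 4 (the tree spans levels 0 through 4, i.e. 5 levels counting the root), so the depth is the number of divisions: log_2(16) = 4

The recursion tree depth is log_2(16) = 4. At each level, the problem size is divided by 2, so it takes 4 divisions to reduce to a base case of size 1. The algorithm makes 1 recursive call at each level.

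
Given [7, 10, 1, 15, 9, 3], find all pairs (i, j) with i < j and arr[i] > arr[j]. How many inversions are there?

Finding inversions in [7, 10, 1, 15, 9, 3]:

(0, 2): arr[0]=7 > arr[2]=1
(0, 5): arr[0]=7 > arr[5]=3
(1, 2): arr[1]=10 > arr[2]=1
(1, 4): arr[1]=10 > arr[4]=9
(1, 5): arr[1]=10 > arr[5]=3
(3, 4): arr[3]=15 > arr[4]=9
(3, 5): arr[3]=15 > arr[5]=3
(4, 5): arr[4]=9 > arr[5]=3

Total inversions: 8

The array has 8 inversion(s): (0,2), (0,5), (1,2), (1,4), (1,5), (3,4), (3,5), (4,5). Each pair (i,j) satisfies i < j and arr[i] > arr[j].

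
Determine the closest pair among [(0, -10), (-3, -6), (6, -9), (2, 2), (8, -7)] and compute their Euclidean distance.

Computing all pairwise distances among 5 points:

d((0, -10), (-3, -6)) = 5.0
d((0, -10), (6, -9)) = 6.0828
d((0, -10), (2, 2)) = 12.1655
d((0, -10), (8, -7)) = 8.544
d((-3, -6), (6, -9)) = 9.4868
d((-3, -6), (2, 2)) = 9.434
d((-3, -6), (8, -7)) = 11.0454
d((6, -9), (2, 2)) = 11.7047
d((6, -9), (8, -7)) = 2.8284 <-- minimum
d((2, 2), (8, -7)) = 10.8167

Closest pair: (6, -9) and (8, -7) with distance 2.8284

The closest pair is (6, -9) and (8, -7) with Euclidean distance 2.8284. For 5 points, brute-force pairwise comparison is shown above. For large n, the divide-and-conquer algorithm (sort by x, recurse on halves, check the dividing strip) achieves O(n log n).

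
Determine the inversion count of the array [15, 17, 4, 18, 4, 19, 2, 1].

Finding inversions in [15, 17, 4, 18, 4, 19, 2, 1]:

(0, 2): arr[0]=15 > arr[2]=4
(0, 4): arr[0]=15 > arr[4]=4
(0, 6): arr[0]=15 > arr[6]=2
(0, 7): arr[0]=15 > arr[7]=1
(1, 2): arr[1]=17 > arr[2]=4
(1, 4): arr[1]=17 > arr[4]=4
(1, 6): arr[1]=17 > arr[6]=2
(1, 7): arr[1]=17 > arr[7]=1
(2, 6): arr[2]=4 > arr[6]=2
(2, 7): arr[2]=4 > arr[7]=1
(3, 4): arr[3]=18 > arr[4]=4
(3, 6): arr[3]=18 > arr[6]=2
(3, 7): arr[3]=18 > arr[7]=1
(4, 6): arr[4]=4 > arr[6]=2
(4, 7): arr[4]=4 > arr[7]=1
(5, 6): arr[5]=19 > arr[6]=2
(5, 7): arr[5]=19 > arr[7]=1
(6, 7): arr[6]=2 > arr[7]=1

Total inversions: 18

The array has 18 inversion(s): (0,2), (0,4), (0,6), (0,7), (1,2), (1,4), (1,6), (1,7), (2,6), (2,7), (3,4), (3,6), (3,7), (4,6), (4,7), (5,6), (5,7), (6,7). Each pair (i,j) satisfies i < j and arr[i] > arr[j].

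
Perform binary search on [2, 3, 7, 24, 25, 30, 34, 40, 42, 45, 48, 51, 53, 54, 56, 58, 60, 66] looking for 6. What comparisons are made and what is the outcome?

Binary search for 6 in [2, 3, 7, 24, 25, 30, 34, 40, 42, 45, 48, 51, 53, 54, 56, 58, 60, 66]:

lo=0, hi=17, mid=8, arr[mid]=42 -> 42 > 6, search left half
lo=0, hi=7, mid=3, arr[mid]=24 -> 24 > 6, search left half
lo=0, hi=2, mid=1, arr[mid]=3 -> 3 < 6, search right half
lo=2, hi=2, mid=2, arr[mid]=7 -> 7 > 6, search left half
lo=2 > hi=1, target 6 not found

Binary search determines that 6 is not in the array after 4 comparisons. The search space was exhausted without finding the target.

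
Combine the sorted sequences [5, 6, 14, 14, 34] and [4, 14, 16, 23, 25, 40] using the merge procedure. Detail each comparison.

Merging process:

Compare 5 vs 4: take 4 from right. Merged: [4]
Compare 5 vs 14: take 5 from left. Merged: [4, 5]
Compare 6 vs 14: take 6 from left. Merged: [4, 5, 6]
Compare 14 vs 14: take 14 from left. Merged: [4, 5, 6, 14]
Compare 14 vs 14: take 14 from left. Merged: [4, 5, 6, 14, 14]
Compare 34 vs 14: take 14 from right. Merged: [4, 5, 6, 14, 14, 14]
Compare 34 vs 16: take 16 from right. Merged: [4, 5, 6, 14, 14, 14, 16]
Compare 34 vs 23: take 23 from right. Merged: [4, 5, 6, 14, 14, 14, 16, 23]
Compare 34 vs 25: take 25 from right. Merged: [4, 5, 6, 14, 14, 14, 16, 23, 25]
Compare 34 vs 40: take 34 from left. Merged: [4, 5, 6, 14, 14, 14, 16, 23, 25, 34]
Append remaining from right: [40]. Merged: [4, 5, 6, 14, 14, 14, 16, 23, 25, 34, 40]

Final merged array: [4, 5, 6, 14, 14, 14, 16, 23, 25, 34, 40]
Total comparisons: 10

The merged array is [4, 5, 6, 14, 14, 14, 16, 23, 25, 34, 40], requiring 10 comparisons. The merge step runs in O(n) time where n is the total number of elements.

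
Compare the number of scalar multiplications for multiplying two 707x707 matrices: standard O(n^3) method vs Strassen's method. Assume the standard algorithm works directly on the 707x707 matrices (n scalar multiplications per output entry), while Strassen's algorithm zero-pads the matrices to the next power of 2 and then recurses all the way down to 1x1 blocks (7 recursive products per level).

Matrix multiplication for 707x707 matrices:

Strassen's algorithm requires power-of-2 dimensions. Pad 707x707 to 1024x1024 (next power of 2).

Standard algorithm: 707^3 = 353393243 multiplications
Strassen's algorithm: 7^(log2(1024)) = 7^10 = 282475249 multiplications
Savings: 353393243 - 282475249 = 70917994 multiplications

Standard: 353393243 multiplications (707^3). Strassen: 282475249 multiplications (7^10, after padding to 1024x1024). Strassen reduces 8 recursive multiplications to 7 at each level.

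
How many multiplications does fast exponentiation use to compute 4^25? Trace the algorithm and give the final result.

Computing 4^25 by squaring (build up from 4^1; each line after the first costs one multiplication):

4^1 = 4
4^2 = (4^1)^2 = 4^2 = 16
4^3 = 4 * 4^2 = 4 * 16 = 64
4^6 = (4^3)^2 = 64^2 = 4096
4^12 = (4^6)^2 = 4096^2 = 16777216
4^24 = (4^12)^2 = 16777216^2 = 281474976710656
4^25 = 4 * 4^24 = 4 * 281474976710656 = 1125899906842624

Result: 1125899906842624
Multiplications needed: 6 (6 lines after 4^1)

4^25 = 1125899906842624. Using exponentiation by squaring, this requires 6 multiplications. The key idea: if the exponent is even, square the half-power; if odd, multiply by the base once.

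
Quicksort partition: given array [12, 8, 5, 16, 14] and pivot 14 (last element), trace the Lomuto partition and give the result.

Lomuto partition with pivot = 14:

Initial array: [12, 8, 5, 16, 14]

arr[0]=12 <= 14: swap with position 0, array becomes [12, 8, 5, 16, 14]
arr[1]=8 <= 14: swap with position 1, array becomes [12, 8, 5, 16, 14]
arr[2]=5 <= 14: swap with position 2, array becomes [12, 8, 5, 16, 14]
arr[3]=16 > 14: no swap

Place pivot at position 3: [12, 8, 5, 14, 16]
Pivot position: 3

After partitioning with pivot 14, the array becomes [12, 8, 5, 14, 16]. The pivot is placed at index 3. All elements to the left of the pivot are <= 14, and all elements to the right are > 14.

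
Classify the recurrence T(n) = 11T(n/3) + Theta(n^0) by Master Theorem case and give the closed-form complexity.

Master Theorem for T(n) = 11T(n/3) + O(n^0):

a = 11, b = 3, c = 0
log_b(a) = log_3(11) = 2.1827

Case 1: c = 0 < log_3(11) = 2.1827
T(n) = O(n^(log_3 11))

For T(n) = 11T(n/3) + O(n^0): log_3(11) = 2.1827. This is Case 1 of the Master Theorem (c < log_b(a), work dominated by leaves), giving O(n^(log_3 11)).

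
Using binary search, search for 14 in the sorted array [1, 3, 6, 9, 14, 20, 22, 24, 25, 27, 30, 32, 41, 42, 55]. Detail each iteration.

Binary search for 14 in [1, 3, 6, 9, 14, 20, 22, 24, 25, 27, 30, 32, 41, 42, 55]:

lo=0, hi=14, mid=7, arr[mid]=24 -> 24 > 14, search left half
lo=0, hi=6, mid=3, arr[mid]=9 -> 9 < 14, search right half
lo=4, hi=6, mid=5, arr[mid]=20 -> 20 > 14, search left half
lo=4, hi=4, mid=4, arr[mid]=14 -> Found target at index 4!

Binary search finds 14 at index 4 after 4 comparisons. The search repeatedly halves the search space by comparing with the middle element.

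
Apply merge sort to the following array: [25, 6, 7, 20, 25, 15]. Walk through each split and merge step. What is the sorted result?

Merge sort trace:

Split: [25, 6, 7, 20, 25, 15] -> [25, 6, 7] and [20, 25, 15]
  Split: [25, 6, 7] -> [25] and [6, 7]
    Split: [6, 7] -> [6] and [7]
    Merge: [6] + [7] -> [6, 7]
  Merge: [25] + [6, 7] -> [6, 7, 25]
  Split: [20, 25, 15] -> [20] and [25, 15]
    Split: [25, 15] -> [25] and [15]
    Merge: [25] + [15] -> [15, 25]
  Merge: [20] + [15, 25] -> [15, 20, 25]
Merge: [6, 7, 25] + [15, 20, 25] -> [6, 7, 15, 20, 25, 25]

Final sorted array: [6, 7, 15, 20, 25, 25]

The merge sort proceeds by recursively splitting the array and merging sorted halves.
After all merges, the sorted array is [6, 7, 15, 20, 25, 25].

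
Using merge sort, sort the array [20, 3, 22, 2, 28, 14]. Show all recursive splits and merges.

Merge sort trace:

Split: [20, 3, 22, 2, 28, 14] -> [20, 3, 22] and [2, 28, 14]
  Split: [20, 3, 22] -> [20] and [3, 22]
    Split: [3, 22] -> [3] and [22]
    Merge: [3] + [22] -> [3, 22]
  Merge: [20] + [3, 22] -> [3, 20, 22]
  Split: [2, 28, 14] -> [2] and [28, 14]
    Split: [28, 14] -> [28] and [14]
    Merge: [28] + [14] -> [14, 28]
  Merge: [2] + [14, 28] -> [2, 14, 28]
Merge: [3, 20, 22] + [2, 14, 28] -> [2, 3, 14, 20, 22, 28]

Final sorted array: [2, 3, 14, 20, 22, 28]

The merge sort proceeds by recursively splitting the array and merging sorted halves.
After all merges, the sorted array is [2, 3, 14, 20, 22, 28].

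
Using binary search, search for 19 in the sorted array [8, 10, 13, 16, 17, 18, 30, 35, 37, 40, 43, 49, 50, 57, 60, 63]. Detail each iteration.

Binary search for 19 in [8, 10, 13, 16, 17, 18, 30, 35, 37, 40, 43, 49, 50, 57, 60, 63]:

lo=0, hi=15, mid=7, arr[mid]=35 -> 35 > 19, search left half
lo=0, hi=6, mid=3, arr[mid]=16 -> 16 < 19, search right half
lo=4, hi=6, mid=5, arr[mid]=18 -> 18 < 19, search right half
lo=6, hi=6, mid=6, arr[mid]=30 -> 30 > 19, search left half
lo=6 > hi=5, target 19 not found

Binary search determines that 19 is not in the array after 4 comparisons. The search space was exhausted without finding the target.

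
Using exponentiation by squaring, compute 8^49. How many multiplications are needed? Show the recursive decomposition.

Computing 8^49 by squaring (build up from 8^1; each line after the first costs one multiplication):

8^1 = 8
8^2 = (8^1)^2 = 8^2 = 64
8^3 = 8 * 8^2 = 8 * 64 = 512
8^6 = (8^3)^2 = 512^2 = 262144
8^12 = (8^6)^2 = 262144^2 = 68719476736
8^24 = (8^12)^2 = 68719476736^2 = 4722366482869645213696
8^48 = (8^24)^2 = 4722366482869645213696^2 = 22300745198530623141535718272648361505980416
8^49 = 8 * 8^48 = 8 * 22300745198530623141535718272648361505980416 = 178405961588244985132285746181186892047843328

Result: 178405961588244985132285746181186892047843328
Multiplications needed: 7 (7 lines after 8^1)

8^49 = 178405961588244985132285746181186892047843328. Using exponentiation by squaring, this requires 7 multiplications. The key idea: if the exponent is even, square the half-power; if odd, multiply by the base once.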